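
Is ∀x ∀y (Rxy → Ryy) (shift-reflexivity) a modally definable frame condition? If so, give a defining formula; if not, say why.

This is a Sahlqvist condition; the T□ axiom □(□q → q) defines it.

Yes, by □(□q → q)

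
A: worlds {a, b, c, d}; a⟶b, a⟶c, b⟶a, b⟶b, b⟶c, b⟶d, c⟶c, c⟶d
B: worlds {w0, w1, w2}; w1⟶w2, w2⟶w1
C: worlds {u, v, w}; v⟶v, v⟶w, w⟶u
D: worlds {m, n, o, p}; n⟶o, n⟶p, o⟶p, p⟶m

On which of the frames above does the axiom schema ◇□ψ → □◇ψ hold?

Frame correspondent (Sahlqvist): ∀x ∀y ∀z (Rxy ∧ Rxz → ∃w (Ryw ∧ Rzw)) — i.e. convergence.
A: fails — Rbc and Rbd but c and d have no common successor.
B: satisfies the condition.
C: fails — Rvv and Rvw but v and w have no common successor.
D: fails — Rno and Rnp but o and p have no common successor.

B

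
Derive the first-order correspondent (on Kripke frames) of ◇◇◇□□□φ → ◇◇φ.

∀x ∀y (xR³y → ∃w (yR³w ∧ xR²w))

This is a Sahlqvist (Geach-type) schema ◇^3□^3φ → □^0◇^2φ.
Minimal-valuation argument: fix x; take any y with xR^3y and any z with xR^0z. Set V(φ) to the set of worlds R-reachable from y in exactly 3 steps. Then □^3φ holds at y, so the antecedent holds at x; validity forces ◇^2φ at z, giving a w with zR^2w and yR^3w.
First-order correspondent: ∀x ∀y (xR³y → ∃w (yR³w ∧ xR²w)).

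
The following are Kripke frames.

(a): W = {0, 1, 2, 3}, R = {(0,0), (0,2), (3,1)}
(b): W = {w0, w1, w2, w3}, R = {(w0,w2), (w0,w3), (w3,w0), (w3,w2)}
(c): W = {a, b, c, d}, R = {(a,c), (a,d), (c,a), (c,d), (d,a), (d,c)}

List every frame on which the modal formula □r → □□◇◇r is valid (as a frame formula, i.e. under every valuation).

This is the axiom for a generalized confluence (Geach) condition; its first-order frame correspondent is ∀x ∀z (xR²z → ∃w (xRw ∧ zR²w)).
(a): fails — 0R²2 but no w with 0Rw and 2R²w.
(b): fails — w0R²w2 but no w with w0Rw and w2R²w.
(c): satisfies the condition.

(c)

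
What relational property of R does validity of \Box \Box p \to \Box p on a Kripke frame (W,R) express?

density

This schema is the C4 axiom.
It corresponds to density: \forall x \forall y (Rxy \to \exists z (Rxz \wedge Rzy)).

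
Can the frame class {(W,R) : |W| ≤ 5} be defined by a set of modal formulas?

No — not modally definable

Any modally definable frame class is closed under disjoint unions.
Any modal formula valid on each of 6 disjoint one-world frames is valid on their disjoint union (validity is preserved under disjoint unions). Each one-world frame has |W|=1≤5, but the union has |W|=6.
So the class is not modally definable.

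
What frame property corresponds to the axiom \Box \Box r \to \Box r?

Density

This schema is the C4 axiom.
It corresponds to density: \forall x \forall y (Rxy \to \exists z (Rxz \wedge Rzy)).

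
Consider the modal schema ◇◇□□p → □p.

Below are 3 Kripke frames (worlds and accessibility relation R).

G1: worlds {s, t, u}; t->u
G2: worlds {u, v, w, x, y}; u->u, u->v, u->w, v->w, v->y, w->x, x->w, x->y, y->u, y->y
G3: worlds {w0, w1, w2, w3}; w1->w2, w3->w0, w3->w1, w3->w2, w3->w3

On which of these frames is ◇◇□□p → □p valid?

G1

The schema corresponds to a generalized confluence (Geach) condition: ∀x ∀y ∀z ((xR²y ∧ xRz) → ∃w (yR²w ∧ z = w)).
G1: ✓.
G2: fails — uR²v, uRv but no t with vR²t and v=t.
G3: fails — w3R²w0, w3Rw0 but no w with w0R²w and w0=w.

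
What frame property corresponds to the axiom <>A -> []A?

partial functionality: forall x forall y forall z (Rxy & Rxz -> y = z)

Suppose ◇A→□A is valid. Take Rxy, Rxz and set V(A)={y}. Then ◇A at x, so □A at x, so A at z, i.e. z=y.
The converse is a direct semantic check.
Frame condition: forall x forall y forall z (Rxy & Rxz -> y = z).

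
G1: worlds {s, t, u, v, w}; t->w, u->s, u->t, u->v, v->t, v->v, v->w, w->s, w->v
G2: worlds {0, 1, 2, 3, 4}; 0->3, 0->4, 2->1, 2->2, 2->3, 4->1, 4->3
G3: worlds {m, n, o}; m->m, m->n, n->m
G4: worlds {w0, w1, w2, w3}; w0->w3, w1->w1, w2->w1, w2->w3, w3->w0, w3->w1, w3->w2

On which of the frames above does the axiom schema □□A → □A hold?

This is the axiom for density; its first-order frame correspondent is ∀x ∀y (Rxy → ∃z (Rxz ∧ Rzy)).
G1: fails — Rus but no z with Ruz and Rzs.
G2: fails — R43 but no z with R4z and Rz3.
G3: ✓.
G4: fails — Rw3w0 but no z with Rw3z and Rzw0.
Valid on: G3.

G3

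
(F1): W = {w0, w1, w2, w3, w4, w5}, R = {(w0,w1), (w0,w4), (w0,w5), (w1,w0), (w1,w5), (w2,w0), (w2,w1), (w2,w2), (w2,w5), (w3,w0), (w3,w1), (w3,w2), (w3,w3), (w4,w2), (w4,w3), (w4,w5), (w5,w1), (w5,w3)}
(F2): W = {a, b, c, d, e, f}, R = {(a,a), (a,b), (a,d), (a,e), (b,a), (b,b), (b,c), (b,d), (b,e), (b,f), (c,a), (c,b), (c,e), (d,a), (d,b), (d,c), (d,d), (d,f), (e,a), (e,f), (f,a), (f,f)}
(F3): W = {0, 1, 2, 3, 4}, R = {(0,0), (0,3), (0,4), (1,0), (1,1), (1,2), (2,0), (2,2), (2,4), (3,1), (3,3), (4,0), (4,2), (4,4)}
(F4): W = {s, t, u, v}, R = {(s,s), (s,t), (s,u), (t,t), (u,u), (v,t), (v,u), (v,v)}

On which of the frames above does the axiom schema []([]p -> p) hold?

Frame correspondent (Sahlqvist): forall x forall y (Rxy -> Ryy) — i.e. shift-reflexivity.
(F1): fails — Rw1w5 but not Rw5w5.
(F2): fails — Rae but not Ree.
(F3): ✓.
(F4): ✓.

(F3), (F4)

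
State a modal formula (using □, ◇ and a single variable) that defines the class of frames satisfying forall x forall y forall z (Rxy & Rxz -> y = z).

◇ψ → □ψ

A defining formula is ◇ψ → □ψ (the CD axiom).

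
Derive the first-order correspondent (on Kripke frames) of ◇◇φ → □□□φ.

This is a Sahlqvist (Geach-type) schema ◇^2□^0φ → □^3◇^0φ.
First-order correspondent: ∀x ∀y ∀z ((xR²y ∧ xR³z) → ∃w (y = w ∧ z = w)).

∀x ∀y ∀z ((xR²y ∧ xR³z) → ∃w (y = w ∧ z = w))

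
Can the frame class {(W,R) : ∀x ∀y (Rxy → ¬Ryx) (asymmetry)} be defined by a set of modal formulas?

Not modally definable

Any modally definable frame class is closed under surjective bounded morphisms.
The 3-cycle (worlds s,t,u with s→t→u→s) is asymmetric. Mapping every world to a single reflexive point • is a surjective bounded morphism, and the reflexive point is not asymmetric (R•• but asymmetry requires ¬R••).
Hence asymmetry is not modally definable.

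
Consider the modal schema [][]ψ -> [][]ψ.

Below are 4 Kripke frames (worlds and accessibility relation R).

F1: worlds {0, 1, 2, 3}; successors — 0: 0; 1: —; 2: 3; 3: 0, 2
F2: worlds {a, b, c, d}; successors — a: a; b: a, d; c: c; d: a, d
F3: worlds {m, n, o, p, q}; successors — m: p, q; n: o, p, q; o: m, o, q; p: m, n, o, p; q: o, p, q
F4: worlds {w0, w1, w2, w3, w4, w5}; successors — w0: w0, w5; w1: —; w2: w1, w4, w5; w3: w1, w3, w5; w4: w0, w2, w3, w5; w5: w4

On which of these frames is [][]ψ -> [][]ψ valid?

The schema corresponds to a generalized confluence (Geach) condition: forall x forall z (x R^2 z -> exists w (x R^2 w & z = w)).
F1: satisfies the condition.
F2: satisfies the condition.
F3: satisfies the condition.
F4: satisfies the condition.
Valid on: F1, F2, F3, F4.

F1, F2, F3, F4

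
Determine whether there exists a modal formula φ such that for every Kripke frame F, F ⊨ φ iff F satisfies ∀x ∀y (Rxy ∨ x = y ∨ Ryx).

Not modally definable

Any modally definable frame class is closed under disjoint unions.
Take 4 disjoint single-world reflexive frames: each is trivially connected, but their disjoint union has 4 worlds with no edge between distinct components, so it is not connected.
So the class is not modally definable.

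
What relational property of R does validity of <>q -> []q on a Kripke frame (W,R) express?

Suppose ◇q→□q is valid. Take Rxy, Rxz and set V(q)={y}. Then ◇q at x, so □q at x, so q at z, i.e. z=y.

partial functionality: forall x forall y forall z (Rxy & Rxz -> y = z)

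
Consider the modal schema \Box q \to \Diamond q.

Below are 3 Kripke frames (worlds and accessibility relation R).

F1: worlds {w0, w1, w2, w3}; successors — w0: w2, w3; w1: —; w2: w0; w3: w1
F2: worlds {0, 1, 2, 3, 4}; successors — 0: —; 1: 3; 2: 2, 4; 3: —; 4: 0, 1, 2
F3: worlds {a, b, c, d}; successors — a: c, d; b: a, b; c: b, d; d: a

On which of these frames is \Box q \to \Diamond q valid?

F3

The schema corresponds to seriality: \forall x \exists y Rxy.
F1: fails — world w1 has no successor.
F2: fails — world 0 has no successor.
F3: ✓.
Valid on: F3.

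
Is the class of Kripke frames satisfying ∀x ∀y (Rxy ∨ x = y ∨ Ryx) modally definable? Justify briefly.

Not definable by any modal formula

Modal frame validity is preserved under disjoint unions.
Take 4 disjoint single-world reflexive frames: each is trivially connected, but their disjoint union has 4 worlds with no edge between distinct components, so it is not connected.
Hence connectedness of R is not modally definable.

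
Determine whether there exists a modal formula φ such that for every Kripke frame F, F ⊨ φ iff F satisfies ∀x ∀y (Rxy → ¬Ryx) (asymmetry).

Not modally definable

If a class were modally definable it would be closed under surjective bounded morphisms (Goldblatt–Thomason).
The 5-cycle (worlds a,b,c,d,e with a→b→c→d→e→a) is asymmetric. Mapping every world to a single reflexive point • is a surjective bounded morphism, and the reflexive point is not asymmetric (R•• but asymmetry requires ¬R••).
Hence asymmetry is not modally definable.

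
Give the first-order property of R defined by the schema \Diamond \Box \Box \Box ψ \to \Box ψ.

\forall x \forall y \forall z ((xRy \wedge xRz) \to \exists w (y R^3 w \wedge z = w))

This is a Sahlqvist (Geach-type) schema ◇^1□^3ψ → □^1◇^0ψ.
Minimal-valuation argument: fix x; take any y with xR^1y and any z with xR^1z. Set V(ψ) to the set of worlds R-reachable from y in exactly 3 steps. Then □^3ψ holds at y, so the antecedent holds at x; validity forces ◇^0ψ at z, giving a w with zR^0w and yR^3w.
First-order correspondent: \forall x \forall y \forall z ((xRy \wedge xRz) \to \exists w (y R^3 w \wedge z = w)).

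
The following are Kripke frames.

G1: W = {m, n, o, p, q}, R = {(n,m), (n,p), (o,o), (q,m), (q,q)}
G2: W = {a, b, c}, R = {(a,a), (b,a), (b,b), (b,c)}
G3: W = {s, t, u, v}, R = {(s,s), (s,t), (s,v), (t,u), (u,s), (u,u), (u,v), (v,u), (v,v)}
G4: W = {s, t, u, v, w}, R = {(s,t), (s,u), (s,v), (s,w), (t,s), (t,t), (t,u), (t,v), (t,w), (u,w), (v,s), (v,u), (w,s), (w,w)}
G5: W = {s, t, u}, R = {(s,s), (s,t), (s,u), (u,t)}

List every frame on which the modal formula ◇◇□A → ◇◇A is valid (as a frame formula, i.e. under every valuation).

Frame correspondent (Sahlqvist): ∀x ∀y (xR²y → ∃w (yRw ∧ xR²w)) — i.e. a generalized confluence (Geach) condition.
G1: fails — qR²m but no w with mRw and qR²w.
G2: fails — bR²c but no w with cRw and bR²w.
G3: ✓.
G4: ✓.
G5: fails — sR²t but no w with tRw and sR²w.

G3, G4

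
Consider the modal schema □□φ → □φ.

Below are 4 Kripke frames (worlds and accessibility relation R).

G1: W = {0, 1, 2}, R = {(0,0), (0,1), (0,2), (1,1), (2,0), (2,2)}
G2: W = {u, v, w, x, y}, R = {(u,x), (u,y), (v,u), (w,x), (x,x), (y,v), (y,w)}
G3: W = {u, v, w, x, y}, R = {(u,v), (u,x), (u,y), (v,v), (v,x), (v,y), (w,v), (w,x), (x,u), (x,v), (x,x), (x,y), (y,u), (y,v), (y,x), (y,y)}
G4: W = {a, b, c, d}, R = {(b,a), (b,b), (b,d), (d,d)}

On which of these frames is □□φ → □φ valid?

G1, G3, G4

This is the axiom for density; its first-order frame correspondent is ∀x ∀y (Rxy → ∃z (Rxz ∧ Rzy)).
G1: satisfies the condition.
G2: fails — Rvu but no z with Rvz and Rzu.
G3: satisfies the condition.
G4: satisfies the condition.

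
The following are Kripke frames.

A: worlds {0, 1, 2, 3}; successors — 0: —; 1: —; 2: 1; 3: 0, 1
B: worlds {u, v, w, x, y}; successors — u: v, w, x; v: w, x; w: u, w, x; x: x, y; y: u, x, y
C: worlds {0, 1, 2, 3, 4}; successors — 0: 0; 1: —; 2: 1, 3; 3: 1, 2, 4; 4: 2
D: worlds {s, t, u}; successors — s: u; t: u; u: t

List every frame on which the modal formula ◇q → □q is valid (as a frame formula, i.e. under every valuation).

D

The schema corresponds to partial functionality: ∀x ∀y ∀z (Rxy ∧ Rxz → y = z).
A: fails — 3 sees both 0 and 1.
B: fails — u sees both v and w.
C: fails — 2 sees both 1 and 3.
D: condition met.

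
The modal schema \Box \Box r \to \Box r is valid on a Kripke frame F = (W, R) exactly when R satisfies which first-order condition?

Density

Suppose □□r→□r is valid. Take Rxy and set V(r)={w : xR²w}. Then □□r at x, so □r at x, so r at y, i.e. ∃z(Rxz∧Rzy).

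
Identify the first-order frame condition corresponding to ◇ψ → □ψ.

partial functionality: ∀x ∀y ∀z (Rxy ∧ Rxz → y = z)

This is the CD axiom.
Its frame correspondent is partial functionality — ∀x ∀y ∀z (Rxy ∧ Rxz → y = z).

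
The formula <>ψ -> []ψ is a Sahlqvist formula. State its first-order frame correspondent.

This is the CD axiom.
Its frame correspondent is partial functionality — forall x forall y forall z (Rxy & Rxz -> y = z).

Partial functionality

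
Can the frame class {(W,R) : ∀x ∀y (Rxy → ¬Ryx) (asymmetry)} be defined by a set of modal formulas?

Modal frame validity is preserved under surjective bounded morphisms.
The 5-cycle (worlds a,b,c,d,e with a→b→c→d→e→a) is asymmetric. Mapping every world to a single reflexive point • is a surjective bounded morphism, and the reflexive point is not asymmetric (R•• but asymmetry requires ¬R••).
So no modal formula (or set of formulas) defines exactly the asymmetric frames.

No — not modally definable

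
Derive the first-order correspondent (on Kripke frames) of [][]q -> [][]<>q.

forall x forall z (x R^2 z -> exists w (x R^2 w & zRw))

This is a Sahlqvist (Geach-type) schema ◇^0□^2q → □^2◇^1q.
First-order correspondent: forall x forall z (x R^2 z -> exists w (x R^2 w & zRw)).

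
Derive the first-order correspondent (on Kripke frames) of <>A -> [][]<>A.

forall x forall y forall z ((xRy & x R^2 z) -> exists w (y = w & zRw))

This is a Sahlqvist (Geach-type) schema ◇^1□^0A → □^2◇^1A.
Minimal-valuation argument: fix x; take any y with xR^1y and any z with xR^2z. Set V(A) to the set of worlds R-reachable from y in exactly 0 steps. Then □^0A holds at y, so the antecedent holds at x; validity forces ◇^1A at z, giving a w with zR^1w and yR^0w.
First-order correspondent: forall x forall y forall z ((xRy & x R^2 z) -> exists w (y = w & zRw)).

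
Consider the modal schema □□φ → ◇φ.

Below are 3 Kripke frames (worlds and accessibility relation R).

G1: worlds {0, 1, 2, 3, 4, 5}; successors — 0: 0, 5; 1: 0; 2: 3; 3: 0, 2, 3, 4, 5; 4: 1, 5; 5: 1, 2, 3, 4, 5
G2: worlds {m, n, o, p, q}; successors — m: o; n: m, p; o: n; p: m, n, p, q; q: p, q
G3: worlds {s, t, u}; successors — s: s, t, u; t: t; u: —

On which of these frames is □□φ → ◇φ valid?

Frame correspondent (Sahlqvist): ∀x ∃w (xR²w ∧ xRw) — i.e. a generalized confluence (Geach) condition.
G1: condition met.
G2: fails — at m but no w with mR²w and mRw.
G3: fails — at u but no w with uR²w and uRw.

G1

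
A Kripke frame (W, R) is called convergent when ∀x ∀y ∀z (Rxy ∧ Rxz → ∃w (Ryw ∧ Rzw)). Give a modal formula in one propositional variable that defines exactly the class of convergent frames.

This is convergence; the standard corresponding axiom is .2: ◇□p → □◇p.
Suppose ◇□p→□◇p is valid. Take Rxy, Rxz and set V(p)={w : Ryw}. Then □p at y so ◇□p at x, so □◇p at x, so ◇p at z, giving w with Rzw and Ryw.

◇□p → □◇p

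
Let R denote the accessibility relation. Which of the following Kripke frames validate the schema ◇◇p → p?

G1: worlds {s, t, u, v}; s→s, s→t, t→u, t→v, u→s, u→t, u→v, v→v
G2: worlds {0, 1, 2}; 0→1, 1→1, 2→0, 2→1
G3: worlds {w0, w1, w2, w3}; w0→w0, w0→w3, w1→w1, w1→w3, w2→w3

This is the axiom for a generalized confluence (Geach) condition; its first-order frame correspondent is ∀x ∀y (xR²y → ∃w (y = w ∧ x = w)).
G1: fails — sR²t but t ≠ s.
G2: fails — 0R²1 but 1 ≠ 0.
G3: fails — w0R²w3 but w3 ≠ w0.
Valid on no frame.

none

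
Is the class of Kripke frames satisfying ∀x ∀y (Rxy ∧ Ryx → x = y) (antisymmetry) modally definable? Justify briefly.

Modal frame validity is preserved under surjective bounded morphisms.
The 8-cycle (worlds w0,w1,w2,w3,w4,w5,w6,w7 with w0→w1→w2→w3→w4→w5→w6→w7→w0) is antisymmetric. Sending even-indexed worlds to s and odd-indexed worlds to t is a surjective bounded morphism onto the two-world frame with s↔t, which is not antisymmetric.
Hence antisymmetry is not modally definable.

No — not modally definable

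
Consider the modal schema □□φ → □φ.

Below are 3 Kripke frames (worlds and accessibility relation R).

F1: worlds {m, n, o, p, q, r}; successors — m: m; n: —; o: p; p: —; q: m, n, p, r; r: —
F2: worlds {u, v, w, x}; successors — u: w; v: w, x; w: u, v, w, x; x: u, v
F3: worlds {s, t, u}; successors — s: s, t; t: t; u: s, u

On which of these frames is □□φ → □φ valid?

F3

The schema corresponds to density: ∀x ∀y (Rxy → ∃z (Rxz ∧ Rzy)).
F1: fails — Rop but no z with Roz and Rzp.
F2: fails — Rxu but no z with Rxz and Rzu.
F3: satisfies the condition.
Valid on: F3.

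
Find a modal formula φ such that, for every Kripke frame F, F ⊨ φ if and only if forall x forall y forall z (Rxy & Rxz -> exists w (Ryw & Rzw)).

◇□p → □◇p

The condition is convergence. The .2 schema ◇□p → □◇p defines it.
Suppose ◇□p→□◇p is valid. Take Rxy, Rxz and set V(p)={w : Ryw}. Then □p at y so ◇□p at x, so □◇p at x, so ◇p at z, giving w with Rzw and Ryw.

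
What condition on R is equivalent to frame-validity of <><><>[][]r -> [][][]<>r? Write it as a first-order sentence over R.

This is a Sahlqvist (Geach-type) schema ◇^3□^2r → □^3◇^1r.
First-order correspondent: forall x forall y forall z ((x R^3 y & x R^3 z) -> exists w (y R^2 w & zRw)).

forall x forall y forall z ((x R^3 y & x R^3 z) -> exists w (y R^2 w & zRw))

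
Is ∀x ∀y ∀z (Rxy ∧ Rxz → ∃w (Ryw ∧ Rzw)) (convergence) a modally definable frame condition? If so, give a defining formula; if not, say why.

Yes, by ◇□r → □◇r

The condition is convergence. A defining modal formula is ◇□r → □◇r.
Suppose ◇□r→□◇r is valid. Take Rxy, Rxz and set V(r)={w : Ryw}. Then □r at y so ◇□r at x, so □◇r at x, so ◇r at z, giving w with Rzw and Ryw.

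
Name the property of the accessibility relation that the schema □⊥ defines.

□⊥ is valid iff no world has any successor (otherwise □⊥ fails at any world with one).

Emptiness of R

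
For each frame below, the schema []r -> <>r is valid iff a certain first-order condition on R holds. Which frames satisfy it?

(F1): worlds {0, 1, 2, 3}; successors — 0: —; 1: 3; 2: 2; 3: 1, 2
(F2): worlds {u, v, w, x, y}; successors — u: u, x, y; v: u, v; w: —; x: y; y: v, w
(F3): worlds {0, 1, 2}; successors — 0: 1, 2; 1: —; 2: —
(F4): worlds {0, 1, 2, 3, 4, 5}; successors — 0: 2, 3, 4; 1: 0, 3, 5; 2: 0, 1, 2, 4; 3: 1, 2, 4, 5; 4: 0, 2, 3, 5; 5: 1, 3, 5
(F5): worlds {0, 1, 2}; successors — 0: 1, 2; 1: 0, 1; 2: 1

(F4), (F5)

The schema corresponds to seriality: forall x exists y Rxy.
(F1): fails — world 0 has no successor.
(F2): fails — world w has no successor.
(F3): fails — world 1 has no successor.
(F4): condition met.
(F5): condition met.
Valid on: (F4), (F5).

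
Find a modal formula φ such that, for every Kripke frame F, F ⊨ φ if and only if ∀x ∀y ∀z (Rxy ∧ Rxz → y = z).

The condition is partial functionality. The CD schema ◇q → □q defines it.
Suppose ◇q→□q is valid. Take Rxy, Rxz and set V(q)={y}. Then ◇q at x, so □q at x, so q at z, i.e. z=y.

◇q → □q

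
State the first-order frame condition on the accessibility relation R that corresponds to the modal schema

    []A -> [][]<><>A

This is a Sahlqvist (Geach-type) schema ◇^0□^1A → □^2◇^2A.
Minimal-valuation argument: fix x; take any y with xR^0y and any z with xR^2z. Set V(A) to the set of worlds R-reachable from y in exactly 1 step. Then □^1A holds at y, so the antecedent holds at x; validity forces ◇^2A at z, giving a w with zR^2w and yR^1w.
First-order correspondent: forall x forall z (x R^2 z -> exists w (xRw & z R^2 w)).

forall x forall z (x R^2 z -> exists w (xRw & z R^2 w))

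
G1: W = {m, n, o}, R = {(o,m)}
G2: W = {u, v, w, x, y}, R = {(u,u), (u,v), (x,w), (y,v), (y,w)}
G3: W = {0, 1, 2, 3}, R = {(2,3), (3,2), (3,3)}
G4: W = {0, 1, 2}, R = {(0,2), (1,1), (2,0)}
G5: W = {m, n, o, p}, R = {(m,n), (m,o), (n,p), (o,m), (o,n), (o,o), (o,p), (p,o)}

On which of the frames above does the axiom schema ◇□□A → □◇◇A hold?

G3, G4, G5

This is the axiom for a generalized confluence (Geach) condition; its first-order frame correspondent is ∀x ∀y ∀z ((xRy ∧ xRz) → ∃w (yR²w ∧ zR²w)).
G1: fails — oRm, oRm but no w with mR²w and mR²w.
G2: fails — uRu, uRv but no t with uR²t and vR²t.
G3: satisfies the condition.
G4: satisfies the condition.
G5: satisfies the condition.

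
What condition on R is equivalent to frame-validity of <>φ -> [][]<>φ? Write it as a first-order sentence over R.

forall x forall y forall z ((xRy & x R^2 z) -> exists w (y = w & zRw))

This is a Sahlqvist (Geach-type) schema ◇^1□^0φ → □^2◇^1φ.
First-order correspondent: forall x forall y forall z ((xRy & x R^2 z) -> exists w (y = w & zRw)).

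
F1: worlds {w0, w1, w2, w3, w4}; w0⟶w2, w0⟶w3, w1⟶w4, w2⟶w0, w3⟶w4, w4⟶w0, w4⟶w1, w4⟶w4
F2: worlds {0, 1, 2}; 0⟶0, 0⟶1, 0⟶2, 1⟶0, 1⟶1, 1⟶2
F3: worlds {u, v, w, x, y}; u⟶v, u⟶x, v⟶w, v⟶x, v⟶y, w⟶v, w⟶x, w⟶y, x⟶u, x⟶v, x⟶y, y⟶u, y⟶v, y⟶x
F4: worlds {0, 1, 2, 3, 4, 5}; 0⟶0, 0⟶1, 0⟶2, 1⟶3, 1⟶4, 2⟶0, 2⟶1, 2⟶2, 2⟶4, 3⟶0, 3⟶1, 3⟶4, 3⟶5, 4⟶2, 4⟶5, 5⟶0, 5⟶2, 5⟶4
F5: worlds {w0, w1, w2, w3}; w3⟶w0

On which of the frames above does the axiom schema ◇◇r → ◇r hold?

This is the axiom for transitivity; its first-order frame correspondent is ∀x ∀y ∀z (Rxy ∧ Ryz → Rxz).
F1: fails — Rw4w0 and Rw0w2 but not Rw4w2.
F2: condition met.
F3: fails — Ruv and Rvw but not Ruw.
F4: fails — R34 and R42 but not R32.
F5: condition met.
Valid on: F2, F5.

F2, F5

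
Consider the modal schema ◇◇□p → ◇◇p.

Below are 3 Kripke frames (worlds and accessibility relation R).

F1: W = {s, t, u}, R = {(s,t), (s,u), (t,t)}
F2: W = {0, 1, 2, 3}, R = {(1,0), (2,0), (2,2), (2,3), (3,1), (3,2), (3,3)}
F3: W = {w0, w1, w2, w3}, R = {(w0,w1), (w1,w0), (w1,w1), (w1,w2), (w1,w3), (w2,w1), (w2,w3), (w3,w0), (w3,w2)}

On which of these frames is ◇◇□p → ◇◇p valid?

F1

The schema corresponds to a generalized confluence (Geach) condition: ∀x ∀y (xR²y → ∃w (yRw ∧ xR²w)).
F1: condition met.
F2: fails — 2R²0 but no w with 0Rw and 2R²w.
F3: fails — w3R²w3 but no w with w3Rw and w3R²w.
Valid on: F1.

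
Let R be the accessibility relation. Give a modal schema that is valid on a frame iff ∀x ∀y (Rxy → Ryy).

□(□s → s)

The condition is shift-reflexivity. The T□ schema □(□s → s) defines it.
Suppose □(□s→s) is valid. Take Rxy and set V(s)={w : Ryw}. Then at y, □s holds; since □(□s→s) at x, □s→s at y, so s at y, i.e. Ryy.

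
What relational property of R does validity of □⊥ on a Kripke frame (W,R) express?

emptiness of R: ∀x ∀y ¬Rxy

This schema is the Ver axiom.
It corresponds to emptiness of R: ∀x ∀y ¬Rxy.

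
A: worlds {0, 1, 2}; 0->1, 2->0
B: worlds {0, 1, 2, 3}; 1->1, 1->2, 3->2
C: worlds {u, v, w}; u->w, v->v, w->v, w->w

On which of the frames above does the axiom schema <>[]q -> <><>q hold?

Frame correspondent (Sahlqvist): forall x forall y (xRy -> exists w (yRw & x R^2 w)) — i.e. a generalized confluence (Geach) condition.
A: fails — 0R1 but no w with 1Rw and 0R²w.
B: fails — 1R2 but no w with 2Rw and 1R²w.
C: condition met.

C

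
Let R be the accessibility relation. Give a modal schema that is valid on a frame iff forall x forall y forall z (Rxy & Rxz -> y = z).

◇ψ → □ψ

A defining formula is ◇ψ → □ψ (the CD axiom).
Suppose ◇ψ→□ψ is valid. Take Rxy, Rxz and set V(ψ)={y}. Then ◇ψ at x, so □ψ at x, so ψ at z, i.e. z=y.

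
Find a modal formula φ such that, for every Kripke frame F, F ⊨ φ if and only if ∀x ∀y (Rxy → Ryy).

The condition is shift-reflexivity. The T□ schema □(□r → r) defines it.

□(□r → r)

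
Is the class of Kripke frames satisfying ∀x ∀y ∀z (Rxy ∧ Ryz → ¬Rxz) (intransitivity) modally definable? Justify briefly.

Any modally definable frame class is closed under surjective bounded morphisms.
The 3-cycle (worlds 0,1,2 with 0→1→2→0) is intransitive. Mapping every world to a single reflexive point • is a surjective bounded morphism; the reflexive point is not intransitive (R••∧R•• but R••).
So the class is not modally definable.

No — not modally definable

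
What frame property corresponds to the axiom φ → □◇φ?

Suppose φ→□◇φ is valid. Take Rxy and set V(φ)={x}. Then φ at x, so □◇φ at x, so ◇φ at y, so some z with Ryz has φ; z=x, i.e. Ryx.

symmetry: ∀x ∀y (Rxy → Ryx)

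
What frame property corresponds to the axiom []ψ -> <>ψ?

seriality: forall x exists y Rxy

Suppose □ψ→◇ψ is valid. At any x set V(ψ)=W. Then □ψ at x, so ◇ψ at x, so x has a successor.
Conversely, on a frame with seriality the schema holds at every world under every valuation.
So the correspondent is seriality.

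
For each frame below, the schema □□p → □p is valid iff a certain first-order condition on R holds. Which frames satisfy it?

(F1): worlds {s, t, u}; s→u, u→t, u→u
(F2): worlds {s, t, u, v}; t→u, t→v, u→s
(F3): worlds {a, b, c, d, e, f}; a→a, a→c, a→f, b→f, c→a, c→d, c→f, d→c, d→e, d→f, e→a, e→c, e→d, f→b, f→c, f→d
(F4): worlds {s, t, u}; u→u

(F1), (F4)

Frame correspondent (Sahlqvist): ∀x ∀y (Rxy → ∃z (Rxz ∧ Rzy)) — i.e. density.
(F1): holds.
(F2): fails — Rus but no z with Ruz and Rzs.
(F3): fails — Rde but no z with Rdz and Rze.
(F4): holds.
Valid on: (F1), (F4).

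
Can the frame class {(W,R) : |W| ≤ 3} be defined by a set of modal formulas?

No

Any modally definable frame class is closed under disjoint unions.
Any modal formula valid on each of 4 disjoint one-world frames is valid on their disjoint union (validity is preserved under disjoint unions). Each one-world frame has |W|=1≤3, but the union has |W|=4.
So no modal formula (or set of formulas) defines exactly the |W|≤3 frames.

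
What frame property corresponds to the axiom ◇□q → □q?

This is a form of the 5 axiom.
It corresponds to the Euclidean property: ∀x ∀y ∀z (Rxy ∧ Rxz → Ryz).

the Euclidean property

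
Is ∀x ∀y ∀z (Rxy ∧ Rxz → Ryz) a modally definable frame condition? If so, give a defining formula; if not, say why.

Yes: it is the Euclidean property, defined by the 5 schema ◇r → □◇r.
Suppose ◇r→□◇r is valid. Take Rxy, Rxz and set V(r)={y}. Then ◇r at x, so □◇r at x, so ◇r at z, so some w with Rzw has r; w=y, i.e. Rzy. By symmetry of the argument, Ryz.

Yes — defined by ◇r → □◇r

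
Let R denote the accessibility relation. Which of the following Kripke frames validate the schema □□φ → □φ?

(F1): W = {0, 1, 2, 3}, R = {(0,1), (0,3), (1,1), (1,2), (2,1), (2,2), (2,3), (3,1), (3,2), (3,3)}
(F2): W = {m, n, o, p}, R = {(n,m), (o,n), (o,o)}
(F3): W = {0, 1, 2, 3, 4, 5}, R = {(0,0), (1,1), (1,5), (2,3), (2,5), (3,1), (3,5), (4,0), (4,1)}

Frame correspondent (Sahlqvist): ∀x ∀y (Rxy → ∃z (Rxz ∧ Rzy)) — i.e. density.
(F1): ✓.
(F2): fails — Rnm but no z with Rnz and Rzm.
(F3): fails — R23 but no z with R2z and Rz3.
Valid on: (F1).

(F1)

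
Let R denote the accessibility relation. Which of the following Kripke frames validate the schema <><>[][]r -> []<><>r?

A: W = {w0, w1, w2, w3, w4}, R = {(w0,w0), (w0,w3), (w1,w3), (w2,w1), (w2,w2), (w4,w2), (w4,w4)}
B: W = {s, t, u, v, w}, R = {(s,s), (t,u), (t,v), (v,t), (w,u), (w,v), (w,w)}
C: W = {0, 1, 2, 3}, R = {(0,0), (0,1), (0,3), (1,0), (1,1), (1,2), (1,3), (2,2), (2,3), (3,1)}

C

This is the axiom for a generalized confluence (Geach) condition; its first-order frame correspondent is forall x forall y forall z ((x R^2 y & xRz) -> exists w (y R^2 w & z R^2 w)).
A: fails — w0R²w0, w0Rw3 but no w with w0R²w and w3R²w.
B: fails — tR²t, tRu but no w* with tR²w* and uR²w*.
C: satisfies the condition.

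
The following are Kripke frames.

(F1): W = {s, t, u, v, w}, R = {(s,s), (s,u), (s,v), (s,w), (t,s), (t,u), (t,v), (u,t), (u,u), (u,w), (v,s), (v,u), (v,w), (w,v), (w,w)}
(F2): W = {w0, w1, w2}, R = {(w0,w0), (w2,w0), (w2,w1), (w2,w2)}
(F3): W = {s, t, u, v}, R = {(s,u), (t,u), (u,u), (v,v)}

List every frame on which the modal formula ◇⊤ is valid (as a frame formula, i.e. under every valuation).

The schema corresponds to seriality: ∀x ∃y Rxy.
(F1): condition met.
(F2): fails — world w1 has no successor.
(F3): condition met.
Valid on: (F1), (F3).

(F1), (F3)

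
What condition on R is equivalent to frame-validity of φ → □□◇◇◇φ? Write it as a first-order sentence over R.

This is a Sahlqvist (Geach-type) schema ◇^0□^0φ → □^2◇^3φ.
Minimal-valuation argument: fix x; take any y with xR^0y and any z with xR^2z. Set V(φ) to the set of worlds R-reachable from y in exactly 0 steps. Then □^0φ holds at y, so the antecedent holds at x; validity forces ◇^3φ at z, giving a w with zR^3w and yR^0w.
First-order correspondent: ∀x ∀z (xR²z → ∃w (x = w ∧ zR³w)).

∀x ∀z (xR²z → ∃w (x = w ∧ zR³w))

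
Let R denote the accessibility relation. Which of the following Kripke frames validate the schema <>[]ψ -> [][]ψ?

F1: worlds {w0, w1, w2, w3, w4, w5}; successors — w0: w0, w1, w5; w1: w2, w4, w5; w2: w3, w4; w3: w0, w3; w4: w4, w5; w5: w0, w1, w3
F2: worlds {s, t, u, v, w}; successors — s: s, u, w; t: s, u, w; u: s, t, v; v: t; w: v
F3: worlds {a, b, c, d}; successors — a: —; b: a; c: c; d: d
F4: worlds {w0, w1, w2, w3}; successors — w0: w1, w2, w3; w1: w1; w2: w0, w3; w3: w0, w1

This is the axiom for a generalized confluence (Geach) condition; its first-order frame correspondent is forall x forall y forall z ((xRy & x R^2 z) -> exists w (yRw & z = w)).
F1: fails — w0Rw0, w0R²w2 but no w with w0Rw and w2=w.
F2: fails — sRs, sR²t but no w* with sRw* and t=w*.
F3: holds.
F4: fails — w0Rw1, w0R²w0 but no w with w1Rw and w0=w.
Valid on: F3.

F3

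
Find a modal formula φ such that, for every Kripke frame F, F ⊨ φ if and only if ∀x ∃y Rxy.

□p → ◇p

The condition is seriality. The D schema □p → ◇p defines it.
Suppose □p→◇p is valid. At any x set V(p)=W. Then □p at x, so ◇p at x, so x has a successor.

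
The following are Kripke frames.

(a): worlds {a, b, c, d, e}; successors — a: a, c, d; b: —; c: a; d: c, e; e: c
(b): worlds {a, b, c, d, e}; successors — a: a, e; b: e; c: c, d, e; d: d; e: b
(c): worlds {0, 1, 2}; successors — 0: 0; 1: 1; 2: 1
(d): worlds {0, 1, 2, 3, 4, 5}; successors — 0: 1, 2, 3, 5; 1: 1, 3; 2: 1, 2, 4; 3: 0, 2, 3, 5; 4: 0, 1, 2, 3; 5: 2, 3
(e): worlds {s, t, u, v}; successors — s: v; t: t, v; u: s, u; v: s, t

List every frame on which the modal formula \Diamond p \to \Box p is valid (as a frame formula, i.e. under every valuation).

The schema corresponds to partial functionality: \forall x \forall y \forall z (Rxy \wedge Rxz \to y = z).
(a): fails — a sees both a and c.
(b): fails — a sees both a and e.
(c): ✓.
(d): fails — 0 sees both 1 and 2.
(e): fails — t sees both t and v.
Valid on: (c).

(c)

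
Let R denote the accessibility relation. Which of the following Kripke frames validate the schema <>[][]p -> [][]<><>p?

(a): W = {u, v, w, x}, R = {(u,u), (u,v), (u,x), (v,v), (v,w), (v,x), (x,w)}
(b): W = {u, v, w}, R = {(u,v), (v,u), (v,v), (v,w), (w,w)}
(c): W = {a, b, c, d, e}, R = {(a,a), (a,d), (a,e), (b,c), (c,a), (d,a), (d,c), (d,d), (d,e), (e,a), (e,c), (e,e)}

Frame correspondent (Sahlqvist): forall x forall y forall z ((xRy & x R^2 z) -> exists w (y R^2 w & z R^2 w)) — i.e. a generalized confluence (Geach) condition.
(a): fails — uRu, uR²w but no t with uR²t and wR²t.
(b): satisfies the condition.
(c): satisfies the condition.
Valid on: (b), (c).

(b), (c)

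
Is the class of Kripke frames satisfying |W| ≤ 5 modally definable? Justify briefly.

If a class were modally definable it would be closed under disjoint unions (Goldblatt–Thomason).
Any modal formula valid on each of 6 disjoint one-world frames is valid on their disjoint union (validity is preserved under disjoint unions). Each one-world frame has |W|=1≤5, but the union has |W|=6.
So the class is not modally definable.

Not modally definable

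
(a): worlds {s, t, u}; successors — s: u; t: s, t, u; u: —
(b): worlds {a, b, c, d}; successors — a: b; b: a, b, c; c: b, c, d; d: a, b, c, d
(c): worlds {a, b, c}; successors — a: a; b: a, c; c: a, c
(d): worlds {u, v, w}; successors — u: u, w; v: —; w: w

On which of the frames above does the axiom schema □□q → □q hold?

Frame correspondent (Sahlqvist): ∀x ∀y (Rxy → ∃z (Rxz ∧ Rzy)) — i.e. density.
(a): fails — Rsu but no z with Rsz and Rzu.
(b): ✓.
(c): ✓.
(d): ✓.
Valid on: (b), (c), (d).

(b), (c), (d)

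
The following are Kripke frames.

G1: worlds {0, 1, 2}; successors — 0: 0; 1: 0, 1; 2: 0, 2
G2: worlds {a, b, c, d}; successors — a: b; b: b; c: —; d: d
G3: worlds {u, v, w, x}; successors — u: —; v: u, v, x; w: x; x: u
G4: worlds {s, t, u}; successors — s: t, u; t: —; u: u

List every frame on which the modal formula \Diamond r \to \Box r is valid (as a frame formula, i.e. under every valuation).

G2

This is the axiom for partial functionality; its first-order frame correspondent is \forall x \forall y \forall z (Rxy \wedge Rxz \to y = z).
G1: fails — 1 sees both 0 and 1.
G2: ✓.
G3: fails — v sees both u and v.
G4: fails — s sees both t and u.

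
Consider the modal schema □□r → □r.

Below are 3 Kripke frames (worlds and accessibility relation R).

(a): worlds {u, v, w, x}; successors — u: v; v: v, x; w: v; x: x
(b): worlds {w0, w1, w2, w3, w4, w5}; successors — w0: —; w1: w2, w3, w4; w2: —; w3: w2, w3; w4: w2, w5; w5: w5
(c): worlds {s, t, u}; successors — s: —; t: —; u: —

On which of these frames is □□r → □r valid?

(a), (c)

The schema corresponds to density: ∀x ∀y (Rxy → ∃z (Rxz ∧ Rzy)).
(a): condition met.
(b): fails — Rw4w2 but no z with Rw4z and Rzw2.
(c): condition met.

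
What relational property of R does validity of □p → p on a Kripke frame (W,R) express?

reflexivity

Suppose □p→p is valid. At any x set V(p)={w : Rxw}. Then □p holds at x, so p holds at x, i.e. Rxx.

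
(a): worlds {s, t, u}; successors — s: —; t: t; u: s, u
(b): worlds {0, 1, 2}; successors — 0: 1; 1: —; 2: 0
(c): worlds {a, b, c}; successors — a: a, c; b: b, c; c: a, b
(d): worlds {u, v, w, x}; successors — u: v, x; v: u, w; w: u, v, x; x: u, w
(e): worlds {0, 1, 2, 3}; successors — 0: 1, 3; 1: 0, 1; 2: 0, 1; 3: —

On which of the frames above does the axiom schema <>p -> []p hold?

(b)

Frame correspondent (Sahlqvist): forall x forall y forall z (Rxy & Rxz -> y = z) — i.e. partial functionality.
(a): fails — u sees both s and u.
(b): satisfies the condition.
(c): fails — a sees both a and c.
(d): fails — u sees both v and x.
(e): fails — 0 sees both 1 and 3.
Valid on: (b).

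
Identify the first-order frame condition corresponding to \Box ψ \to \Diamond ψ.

Suppose □ψ→◇ψ is valid. At any x set V(ψ)=W. Then □ψ at x, so ◇ψ at x, so x has a successor.
Conversely, on a frame with seriality the schema holds at every world under every valuation.
Frame condition: \forall x \exists y Rxy.

seriality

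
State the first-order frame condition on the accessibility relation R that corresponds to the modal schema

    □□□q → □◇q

This is a Sahlqvist (Geach-type) schema ◇^0□^3q → □^1◇^1q.
Minimal-valuation argument: fix x; take any y with xR^0y and any z with xR^1z. Set V(q) to the set of worlds R-reachable from y in exactly 3 steps. Then □^3q holds at y, so the antecedent holds at x; validity forces ◇^1q at z, giving a w with zR^1w and yR^3w.
First-order correspondent: ∀x ∀z (xRz → ∃w (xR³w ∧ zRw)).

∀x ∀z (xRz → ∃w (xR³w ∧ zRw))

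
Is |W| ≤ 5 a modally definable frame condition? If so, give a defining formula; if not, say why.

No — not modally definable

If a class were modally definable it would be closed under disjoint unions (Goldblatt–Thomason).
Any modal formula valid on each of 6 disjoint one-world frames is valid on their disjoint union (validity is preserved under disjoint unions). Each one-world frame has |W|=1≤5, but the union has |W|=6.
So no modal formula (or set of formulas) defines exactly the |W|≤5 frames.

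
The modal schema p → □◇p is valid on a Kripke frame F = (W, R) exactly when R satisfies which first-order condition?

This is the B axiom.
It corresponds to symmetry: ∀x ∀y (Rxy → Ryx).

Symmetry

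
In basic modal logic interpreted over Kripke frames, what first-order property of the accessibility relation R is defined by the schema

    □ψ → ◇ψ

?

This schema is the D axiom.
It corresponds to seriality: ∀x ∃y Rxy.

Seriality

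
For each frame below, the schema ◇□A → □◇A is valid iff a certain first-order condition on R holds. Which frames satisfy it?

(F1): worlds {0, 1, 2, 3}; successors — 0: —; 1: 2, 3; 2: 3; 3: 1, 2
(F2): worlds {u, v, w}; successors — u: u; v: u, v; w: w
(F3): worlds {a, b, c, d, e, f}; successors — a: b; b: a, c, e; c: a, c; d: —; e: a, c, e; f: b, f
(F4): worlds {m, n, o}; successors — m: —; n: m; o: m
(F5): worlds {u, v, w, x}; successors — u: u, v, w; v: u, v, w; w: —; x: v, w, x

This is the axiom for convergence; its first-order frame correspondent is ∀x ∀y ∀z (Rxy ∧ Rxz → ∃w (Ryw ∧ Rzw)).
(F1): fails — R12 and R13 but 2 and 3 have no common successor.
(F2): condition met.
(F3): fails — Rbc and Rba but c and a have no common successor.
(F4): fails — Rnm and Rnm but m and m have no common successor.
(F5): fails — Ruv and Ruw but v and w have no common successor.

(F2)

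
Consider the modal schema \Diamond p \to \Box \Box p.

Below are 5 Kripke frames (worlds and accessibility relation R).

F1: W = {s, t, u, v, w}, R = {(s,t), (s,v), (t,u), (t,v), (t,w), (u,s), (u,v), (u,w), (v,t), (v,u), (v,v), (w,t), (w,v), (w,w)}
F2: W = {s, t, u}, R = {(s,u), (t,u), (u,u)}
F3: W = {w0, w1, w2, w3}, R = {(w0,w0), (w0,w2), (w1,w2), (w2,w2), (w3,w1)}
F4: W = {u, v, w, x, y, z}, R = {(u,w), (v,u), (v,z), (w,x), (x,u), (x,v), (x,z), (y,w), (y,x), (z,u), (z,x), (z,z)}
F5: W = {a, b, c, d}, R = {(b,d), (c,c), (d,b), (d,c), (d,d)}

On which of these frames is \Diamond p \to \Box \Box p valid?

This is the axiom for a generalized confluence (Geach) condition; its first-order frame correspondent is \forall x \forall y \forall z ((xRy \wedge x R^2 z) \to \exists w (y = w \wedge z = w)).
F1: fails — sRt, sR²u but t ≠ u.
F2: condition met.
F3: fails — w0Rw0, w0R²w2 but w0 ≠ w2.
F4: fails — uRw, uR²x but w ≠ x.
F5: fails — bRd, bR²b but d ≠ b.
Valid on: F2.

F2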